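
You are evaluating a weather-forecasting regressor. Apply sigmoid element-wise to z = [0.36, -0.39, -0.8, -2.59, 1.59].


σ(0.36) = 1/(1+e^-0.36) = 0.589
σ(-0.39) = 1/(1+e^0.39) = 0.4037
σ(-0.8) = 1/(1+e^0.8) = 0.31
σ(-2.59) = 1/(1+e^2.59) = 0.0698
σ(1.59) = 1/(1+e^-1.59) = 0.8306
result = [0.589, 0.4037, 0.31, 0.0698, 0.8306]

[0.589, 0.4037, 0.31, 0.0698, 0.8306]


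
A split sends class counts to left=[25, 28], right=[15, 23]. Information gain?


Parent = [40, 51], H_parent = 0.9894
H_left = 0.9977 (n=53), H_right = 0.9678 (n=38)
H_children = (53/91)·0.9977 + (38/91)·0.9678 = 0.9852
IG = 0.9894 - 0.9852 = 0.0042

0.0042


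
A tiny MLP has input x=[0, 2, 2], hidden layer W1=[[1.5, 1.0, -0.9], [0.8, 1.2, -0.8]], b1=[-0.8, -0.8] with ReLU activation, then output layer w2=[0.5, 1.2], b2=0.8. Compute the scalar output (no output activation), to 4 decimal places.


z1[0] = (1.5)·(0) + (1.0)·(2) + (-0.9)·(2) - 0.8 = -0.6
z1[1] = (0.8)·(0) + (1.2)·(2) + (-0.8)·(2) - 0.8 = 0.0
h = ReLU(z1) = [0.0, 0.0]
output = (0.5)·(0.0) + (1.2)·(0.0) + 0.8 = 0.8

0.8


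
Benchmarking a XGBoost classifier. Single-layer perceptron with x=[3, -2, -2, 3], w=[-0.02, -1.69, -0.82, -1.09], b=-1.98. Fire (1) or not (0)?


z = (3)·(-0.02) + (-2)·(-1.69) + (-2)·(-0.82) + (3)·(-1.09) - 1.98
  = -0.29
step(z) = 0 (z<0)

0


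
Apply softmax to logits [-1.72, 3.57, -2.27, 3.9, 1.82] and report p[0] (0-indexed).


Exponentials: e^-1.72=0.1791, e^3.57=35.5166, e^-2.27=0.1033, e^3.9=49.4024, e^1.82=6.1719
Sum = 91.3733
Softmax = [0.002, 0.3887, 0.0011, 0.5407, 0.0675]
p[0] = 0.1791/91.3733 = 0.002

0.002


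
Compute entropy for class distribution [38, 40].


Probabilities: [38/78, 40/78] ≈ [0.4872, 0.5128]
H = -((38/78)·log₂(38/78) + (40/78)·log₂(40/78))
  = 0.9995 bits

0.9995 bits


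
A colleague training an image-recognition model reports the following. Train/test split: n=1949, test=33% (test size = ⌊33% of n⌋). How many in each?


Test = ⌊1949·33/100⌋ = 643
Train = 1949 - 643 = 1306

Train: 1306, Test: 643


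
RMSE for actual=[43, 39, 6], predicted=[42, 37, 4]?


MSE = 9/3 = 3
RMSE = √(9/3) = 1.7321

1.7321


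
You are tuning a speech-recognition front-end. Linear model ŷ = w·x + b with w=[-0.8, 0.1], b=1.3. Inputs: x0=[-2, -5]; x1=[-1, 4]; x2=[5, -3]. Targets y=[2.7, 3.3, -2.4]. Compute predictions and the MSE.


ŷ0 = (-0.8)·(-2) + (0.1)·(-5) + 1.3 = 2.4
ŷ1 = (-0.8)·(-1) + (0.1)·(4) + 1.3 = 2.5
ŷ2 = (-0.8)·(5) + (0.1)·(-3) + 1.3 = -3.0
errors² = [0.09, 0.64, 0.36]
MSE = 1.0900/3 = 0.3633

0.3633


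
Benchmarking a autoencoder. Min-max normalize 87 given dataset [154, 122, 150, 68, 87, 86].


min=68, max=154
(87-68)/(154-68) = 19/86 = 0.2209

0.2209


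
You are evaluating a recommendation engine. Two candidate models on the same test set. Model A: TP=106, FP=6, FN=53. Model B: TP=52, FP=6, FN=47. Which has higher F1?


Model A: P=106/112=0.9464, R=106/159=0.6667, F1=2PR/(P+R)=2TP/(2TP+FP+FN)=212/271=0.7823
Model B: P=52/58=0.8966, R=52/99=0.5253, F1=2PR/(P+R)=2TP/(2TP+FP+FN)=104/157=0.6624
0.7823 > 0.6624 → Model A

Model A


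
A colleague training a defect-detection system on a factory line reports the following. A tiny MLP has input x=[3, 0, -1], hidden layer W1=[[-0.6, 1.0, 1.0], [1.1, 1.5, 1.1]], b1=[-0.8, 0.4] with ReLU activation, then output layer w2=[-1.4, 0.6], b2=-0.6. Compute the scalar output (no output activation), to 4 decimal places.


z1[0] = (-0.6)·(3) + (1.0)·(0) + (1.0)·(-1) - 0.8 = -3.6
z1[1] = (1.1)·(3) + (1.5)·(0) + (1.1)·(-1) + 0.4 = 2.6
h = ReLU(z1) = [0.0, 2.6]
output = (-1.4)·(0.0) + (0.6)·(2.6) - 0.6 = 0.96

0.96


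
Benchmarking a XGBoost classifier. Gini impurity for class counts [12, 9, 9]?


Probabilities: [12/30, 9/30, 9/30] ≈ [0.4, 0.3, 0.3]
Σpᵢ² = (144 + 81 + 81)/30² = 306/900
Gini = 1 - Σpᵢ² = 1 - 306/900 = 0.66

0.66


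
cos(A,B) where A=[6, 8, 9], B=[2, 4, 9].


A·B = 6·2 + 8·4 + 9·9 = 125
‖A‖ = √181 = 13.4536, ‖B‖ = √101 = 10.0499
cos = 125/(√181·√101) = 125/√18281 = 0.9245

0.9245


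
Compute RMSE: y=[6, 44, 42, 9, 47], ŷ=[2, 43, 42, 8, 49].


MSE = 22/5 = 4.4
RMSE = √(22/5) = 2.0976

2.0976


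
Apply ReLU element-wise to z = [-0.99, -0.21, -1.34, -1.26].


ReLU(-0.99) = max(0, -0.99) = 0.0
ReLU(-0.21) = max(0, -0.21) = 0.0
ReLU(-1.34) = max(0, -1.34) = 0.0
ReLU(-1.26) = max(0, -1.26) = 0.0
result = [0.0, 0.0, 0.0, 0.0]

[0.0, 0.0, 0.0, 0.0]


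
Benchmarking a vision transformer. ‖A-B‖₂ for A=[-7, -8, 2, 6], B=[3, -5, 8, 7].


d = √((-7-3)² + (-8+ 5)² + (2-8)² + (6-7)²)
  = √(100 + 9 + 36 + 1)
  = √146 = 12.083

12.083


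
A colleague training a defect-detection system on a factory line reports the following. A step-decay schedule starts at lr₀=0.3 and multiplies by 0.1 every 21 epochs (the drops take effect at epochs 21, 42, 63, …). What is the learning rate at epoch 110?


n_drops = ⌊110/21⌋ = 5
lr = 0.3·0.1^5 = 0.3·0.00001 = 0.000003

0.000003


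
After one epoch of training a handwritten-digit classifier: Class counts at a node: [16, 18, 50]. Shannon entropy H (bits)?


Probabilities: [16/84, 18/84, 50/84] ≈ [0.1905, 0.2143, 0.5952]
H = -((16/84)·log₂(16/84) + (18/84)·log₂(18/84) + (50/84)·log₂(50/84))
  = 1.3774 bits

1.3774 bits


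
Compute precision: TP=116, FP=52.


Precision = TP/(TP+FP)
= 116/(116+52)
= 116/168 = 69.05%

69.05%


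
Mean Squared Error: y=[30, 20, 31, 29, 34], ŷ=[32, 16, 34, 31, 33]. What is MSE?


Squared errors: (30-32)²=4, (20-16)²=16, (31-34)²=9, (29-31)²=4, (34-33)²=1
Sum = 34
MSE = 34/5 = 34/5

34/5


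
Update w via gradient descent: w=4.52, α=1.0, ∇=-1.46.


w_new = w - α·∇
= 4.52 - 1.0·-1.46
= 4.52 + 1.46
= 5.98

5.98


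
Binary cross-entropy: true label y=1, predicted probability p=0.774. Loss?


BCE = -[y·ln(p) + (1-y)·ln(1-p)]
= -1·ln(0.774) - 0
= -ln(0.774) = 0.2562

0.2562


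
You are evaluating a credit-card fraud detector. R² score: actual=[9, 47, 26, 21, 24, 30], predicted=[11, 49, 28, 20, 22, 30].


ȳ = 26.1667
SS_res = Σ(y-ŷ)² = 17
SS_tot = Σ(y-ȳ)² = 774.83
R² = 1 - SS_res/SS_tot = 1 - 0.0219 = 0.9781

0.9781


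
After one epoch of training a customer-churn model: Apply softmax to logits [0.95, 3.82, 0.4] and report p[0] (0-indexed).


Exponentials: e^0.95=2.5857, e^3.82=45.6042, e^0.4=1.4918
Sum = 49.6817
Softmax = [0.052, 0.9179, 0.03]
p[0] = 2.5857/49.6817 = 0.052

0.052


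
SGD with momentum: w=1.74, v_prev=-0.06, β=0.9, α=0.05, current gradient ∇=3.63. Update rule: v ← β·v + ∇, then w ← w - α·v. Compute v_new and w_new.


v_new = 0.9·-0.06 + 3.63 = -0.054 + 3.63 = 3.576
w_new = 1.74 - 0.05·3.576 = 1.74 - 0.1788 = 1.5612

v_new=3.576, w_new=1.5612


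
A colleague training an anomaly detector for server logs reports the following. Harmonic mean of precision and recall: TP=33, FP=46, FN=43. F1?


Precision = 33/79 = 0.4177
Recall = 33/76 = 0.4342
F1 = 2·P·R/(P+R) = 2·TP/(2·TP+FP+FN) = 66/(66+46+43) = 66/155 = 0.4258

0.4258


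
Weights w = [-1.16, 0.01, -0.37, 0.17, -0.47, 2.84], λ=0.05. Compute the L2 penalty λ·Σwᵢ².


‖w‖₂² = (-1.16)² + (0.01)² + (-0.37)² + (0.17)² + (-0.47)² + (2.84)²
     = 1.3456 + 0.0001 + 0.1369 + 0.0289 + 0.2209 + 8.0656
     = 9.798
λ·‖w‖₂² = 0.05·9.798 = 0.4899

0.4899


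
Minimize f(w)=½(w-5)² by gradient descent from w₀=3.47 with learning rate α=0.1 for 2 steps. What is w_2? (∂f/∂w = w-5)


step 1: grad = 3.47-5 = -1.53; w = 3.47 - 0.1·(-1.53) = 3.623
step 2: grad = 3.623-5 = -1.377; w = 3.623 - 0.1·(-1.377) = 3.7607

3.7607


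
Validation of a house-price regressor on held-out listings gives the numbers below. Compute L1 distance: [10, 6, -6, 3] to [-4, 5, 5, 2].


d = |10+ 4| + |6-5| + |-6-5| + |3-2|
  = 14 + 1 + 11 + 1
  = 27

27


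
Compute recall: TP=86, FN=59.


Recall = TP/(TP+FN)
= 86/(86+59)
= 86/145 = 59.31%

59.31%


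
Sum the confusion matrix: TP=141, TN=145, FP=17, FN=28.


Total = TP + TN + FP + FN
= 141 + 145 + 17 + 28
= 331
(Predicted positive: 158, predicted negative: 173)

331


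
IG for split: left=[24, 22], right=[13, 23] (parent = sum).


Parent = [37, 45], H_parent = 0.9931
H_left = 0.9986 (n=46), H_right = 0.9436 (n=36)
H_children = (46/82)·0.9986 + (36/82)·0.9436 = 0.9745
IG = 0.9931 - 0.9745 = 0.0186

0.0186


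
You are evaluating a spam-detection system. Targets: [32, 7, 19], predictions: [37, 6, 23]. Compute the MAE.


Absolute errors: |32-37|=5, |7-6|=1, |19-23|=4
Sum = 10
MAE = 10/3 = 10/3

10/3


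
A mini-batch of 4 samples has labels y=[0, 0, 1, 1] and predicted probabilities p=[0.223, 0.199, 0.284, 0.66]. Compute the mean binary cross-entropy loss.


L[0] = -ln(1-0.223) = -ln(0.777) = 0.2523
L[1] = -ln(1-0.199) = -ln(0.801) = 0.2219
L[2] = -ln(0.284) = 1.2588
L[3] = -ln(0.66) = 0.4155
mean = (0.2523 + 0.2219 + 1.2588 + 0.4155)/4 = 0.5371

0.5371


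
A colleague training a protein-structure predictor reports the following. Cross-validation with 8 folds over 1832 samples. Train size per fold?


Fold size = 1832/8 = 229
Training per fold = 1832 - 229 = 1603

1603


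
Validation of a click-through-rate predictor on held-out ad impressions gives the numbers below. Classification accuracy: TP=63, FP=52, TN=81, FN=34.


Accuracy = (TP+TN)/(TP+TN+FP+FN)
= (63+81)/(230)
= 144/230 = 62.61%

62.61%


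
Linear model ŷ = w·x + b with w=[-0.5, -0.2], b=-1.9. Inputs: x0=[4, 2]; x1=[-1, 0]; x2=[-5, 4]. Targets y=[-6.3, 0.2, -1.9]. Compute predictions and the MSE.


ŷ0 = (-0.5)·(4) + (-0.2)·(2) - 1.9 = -4.3
ŷ1 = (-0.5)·(-1) + (-0.2)·(0) - 1.9 = -1.4
ŷ2 = (-0.5)·(-5) + (-0.2)·(4) - 1.9 = -0.2
errors² = [4.0, 2.56, 2.89]
MSE = 9.4500/3 = 3.15

3.15


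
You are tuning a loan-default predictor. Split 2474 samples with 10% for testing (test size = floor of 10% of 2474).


Test = ⌊2474·10/100⌋ = 247
Train = 2474 - 247 = 2227

Train: 2227, Test: 247


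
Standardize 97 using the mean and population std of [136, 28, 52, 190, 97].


μ = 100.6, σ = 58.1226
z = (97 - 100.6)/58.1226 = -0.0619

-0.0619


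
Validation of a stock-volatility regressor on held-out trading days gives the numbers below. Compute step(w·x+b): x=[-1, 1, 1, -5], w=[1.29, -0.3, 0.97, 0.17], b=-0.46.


z = (-1)·(1.29) + (1)·(-0.3) + (1)·(0.97) + (-5)·(0.17) - 0.46
  = -1.93
step(z) = 0 (z<0)

0


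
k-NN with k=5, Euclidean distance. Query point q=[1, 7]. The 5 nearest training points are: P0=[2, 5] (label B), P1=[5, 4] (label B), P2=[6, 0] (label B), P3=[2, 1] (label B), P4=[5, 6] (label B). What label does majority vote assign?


d(q,P0) = 2.2361  (label B)
d(q,P1) = 5.0  (label B)
d(q,P2) = 8.6023  (label B)
d(q,P3) = 6.0828  (label B)
d(q,P4) = 4.1231  (label B)
Votes: A=0, B=5
Majority → B

B


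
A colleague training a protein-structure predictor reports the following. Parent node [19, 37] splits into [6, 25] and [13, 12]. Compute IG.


Parent = [19, 37], H_parent = 0.9241
H_left = 0.7088 (n=31), H_right = 0.9988 (n=25)
H_children = (31/56)·0.7088 + (25/56)·0.9988 = 0.8383
IG = 0.9241 - 0.8383 = 0.0858

0.0858


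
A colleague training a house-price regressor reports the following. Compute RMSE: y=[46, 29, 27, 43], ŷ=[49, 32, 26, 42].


MSE = 20/4 = 5
RMSE = √(20/4) = 2.2361

2.2361


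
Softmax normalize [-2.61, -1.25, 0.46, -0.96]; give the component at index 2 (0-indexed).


Exponentials: e^-2.61=0.0735, e^-1.25=0.2865, e^0.46=1.5841, e^-0.96=0.3829
Sum = 2.327
Softmax = [0.0316, 0.1231, 0.6807, 0.1645]
p[2] = 1.5841/2.327 = 0.6807

0.6807


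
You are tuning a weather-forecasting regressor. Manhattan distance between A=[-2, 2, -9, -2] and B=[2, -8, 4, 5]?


d = |-2-2| + |2+ 8| + |-9-4| + |-2-5|
  = 4 + 10 + 13 + 7
  = 34

34


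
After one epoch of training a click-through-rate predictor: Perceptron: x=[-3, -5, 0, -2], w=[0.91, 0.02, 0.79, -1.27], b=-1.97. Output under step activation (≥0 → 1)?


z = (-3)·(0.91) + (-5)·(0.02) + (0)·(0.79) + (-2)·(-1.27) - 1.97
  = -2.26
step(z) = 0 (z<0)

0


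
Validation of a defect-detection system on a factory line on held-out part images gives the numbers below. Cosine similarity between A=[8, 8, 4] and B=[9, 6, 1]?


A·B = 8·9 + 8·6 + 4·1 = 124
‖A‖ = √144 = 12, ‖B‖ = √118 = 10.8628
cos = 124/(√144·√118) = 124/√16992 = 0.9513

0.9513


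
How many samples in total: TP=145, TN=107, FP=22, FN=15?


Total = TP + TN + FP + FN
= 145 + 107 + 22 + 15
= 289
(Predicted positive: 167, predicted negative: 122)

289


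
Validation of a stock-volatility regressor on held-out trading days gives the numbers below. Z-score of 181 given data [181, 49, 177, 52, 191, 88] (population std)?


μ = 123, σ = 61.4356
z = (181 - 123)/61.4356 = 0.9441

0.9441


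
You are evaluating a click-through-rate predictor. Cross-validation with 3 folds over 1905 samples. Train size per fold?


Fold size = 1905/3 = 635
Training per fold = 1905 - 635 = 1270

1270


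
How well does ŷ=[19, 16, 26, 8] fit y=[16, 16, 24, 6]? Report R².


ȳ = 15.5
SS_res = Σ(y-ŷ)² = 17
SS_tot = Σ(y-ȳ)² = 163
R² = 1 - SS_res/SS_tot = 1 - 0.1043 = 0.8957

0.8957


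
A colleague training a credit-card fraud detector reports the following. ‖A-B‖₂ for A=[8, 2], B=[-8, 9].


d = √((8+ 8)² + (2-9)²)
  = √(256 + 49)
  = √305 = 17.4642

17.4642


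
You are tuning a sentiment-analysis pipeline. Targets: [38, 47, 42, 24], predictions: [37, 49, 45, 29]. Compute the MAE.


Absolute errors: |38-37|=1, |47-49|=2, |42-45|=3, |24-29|=5
Sum = 11
MAE = 11/4 = 11/4

11/4


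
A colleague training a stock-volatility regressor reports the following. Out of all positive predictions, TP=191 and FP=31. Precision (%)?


Precision = TP/(TP+FP)
= 191/(191+31)
= 191/222 = 86.04%

86.04%


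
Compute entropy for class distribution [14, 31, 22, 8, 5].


Probabilities: [14/80, 31/80, 22/80, 8/80, 5/80] ≈ [0.175, 0.3875, 0.275, 0.1, 0.0625]
H = -((14/80)·log₂(14/80) + (31/80)·log₂(31/80) + (22/80)·log₂(22/80) + (8/80)·log₂(8/80) + (5/80)·log₂(5/80))
  = 2.0644 bits

2.0644 bits


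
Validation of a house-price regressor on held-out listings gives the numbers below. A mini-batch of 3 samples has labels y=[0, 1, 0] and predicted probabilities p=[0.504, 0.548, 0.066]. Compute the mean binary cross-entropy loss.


L[0] = -ln(1-0.504) = -ln(0.496) = 0.7012
L[1] = -ln(0.548) = 0.6015
L[2] = -ln(1-0.066) = -ln(0.934) = 0.0683
mean = (0.7012 + 0.6015 + 0.0683)/3 = 0.457

0.457


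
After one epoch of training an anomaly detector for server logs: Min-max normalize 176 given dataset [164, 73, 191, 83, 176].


min=73, max=191
(176-73)/(191-73) = 103/118 = 0.8729

0.8729


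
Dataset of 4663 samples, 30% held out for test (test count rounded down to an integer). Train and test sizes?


Test = ⌊4663·30/100⌋ = 1398
Train = 4663 - 1398 = 3265

Train: 3265, Test: 1398


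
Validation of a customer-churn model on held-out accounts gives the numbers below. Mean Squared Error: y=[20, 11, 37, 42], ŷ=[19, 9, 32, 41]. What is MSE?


Squared errors: (20-19)²=1, (11-9)²=4, (37-32)²=25, (42-41)²=1
Sum = 31
MSE = 31/4 = 31/4

31/4


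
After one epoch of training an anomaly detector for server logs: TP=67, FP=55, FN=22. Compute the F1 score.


Precision = 67/122 = 0.5492
Recall = 67/89 = 0.7528
F1 = 2·P·R/(P+R) = 2·TP/(2·TP+FP+FN) = 134/(134+55+22) = 134/211 = 0.6351

0.6351


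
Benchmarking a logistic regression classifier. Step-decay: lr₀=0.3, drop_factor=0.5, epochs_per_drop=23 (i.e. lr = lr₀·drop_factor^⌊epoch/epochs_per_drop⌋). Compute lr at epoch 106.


n_drops = ⌊106/23⌋ = 4
lr = 0.3·0.5^4 = 0.3·0.0625 = 0.01875

0.01875


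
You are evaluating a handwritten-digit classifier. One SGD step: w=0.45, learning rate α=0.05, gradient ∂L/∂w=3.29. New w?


w_new = w - α·∇
= 0.45 - 0.05·3.29
= 0.45 - 0.1645
= 0.2855

0.2855


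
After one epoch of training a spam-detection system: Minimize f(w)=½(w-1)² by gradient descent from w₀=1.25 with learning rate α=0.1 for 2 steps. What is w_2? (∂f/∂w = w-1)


step 1: grad = 1.25-1 = 0.25; w = 1.25 - 0.1·(0.25) = 1.225
step 2: grad = 1.225-1 = 0.225; w = 1.225 - 0.1·(0.225) = 1.2025

1.2025


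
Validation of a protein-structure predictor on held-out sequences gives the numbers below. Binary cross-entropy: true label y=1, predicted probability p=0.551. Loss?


BCE = -[y·ln(p) + (1-y)·ln(1-p)]
= -1·ln(0.551) - 0
= -ln(0.551) = 0.596

0.596


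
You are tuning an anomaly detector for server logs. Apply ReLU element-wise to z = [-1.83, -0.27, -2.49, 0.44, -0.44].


ReLU(-1.83) = max(0, -1.83) = 0.0
ReLU(-0.27) = max(0, -0.27) = 0.0
ReLU(-2.49) = max(0, -2.49) = 0.0
ReLU(0.44) = max(0, 0.44) = 0.44
ReLU(-0.44) = max(0, -0.44) = 0.0
result = [0.0, 0.0, 0.0, 0.44, 0.0]

[0.0, 0.0, 0.0, 0.44, 0.0]


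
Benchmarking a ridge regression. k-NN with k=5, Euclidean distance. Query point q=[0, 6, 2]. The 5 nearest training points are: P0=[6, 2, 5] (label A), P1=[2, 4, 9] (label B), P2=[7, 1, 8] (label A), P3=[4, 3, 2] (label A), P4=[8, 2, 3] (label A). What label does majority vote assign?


d(q,P0) = 7.8102  (label A)
d(q,P1) = 7.5498  (label B)
d(q,P2) = 10.4881  (label A)
d(q,P3) = 5.0  (label A)
d(q,P4) = 9.0  (label A)
Votes: A=4, B=1
Majority → A

A


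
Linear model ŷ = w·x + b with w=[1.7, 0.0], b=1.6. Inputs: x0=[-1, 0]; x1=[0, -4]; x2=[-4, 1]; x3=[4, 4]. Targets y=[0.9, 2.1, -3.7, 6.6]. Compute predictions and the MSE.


ŷ0 = (1.7)·(-1) + (0.0)·(0) + 1.6 = -0.1
ŷ1 = (1.7)·(0) + (0.0)·(-4) + 1.6 = 1.6
ŷ2 = (1.7)·(-4) + (0.0)·(1) + 1.6 = -5.2
ŷ3 = (1.7)·(4) + (0.0)·(4) + 1.6 = 8.4
errors² = [1.0, 0.25, 2.25, 3.24]
MSE = 6.7400/4 = 1.685

1.685


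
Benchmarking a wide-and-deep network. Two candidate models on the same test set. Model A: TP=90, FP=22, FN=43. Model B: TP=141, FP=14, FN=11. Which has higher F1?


Model A: P=90/112=0.8036, R=90/133=0.6767, F1=2PR/(P+R)=2TP/(2TP+FP+FN)=180/245=0.7347
Model B: P=141/155=0.9097, R=141/152=0.9276, F1=2PR/(P+R)=2TP/(2TP+FP+FN)=282/307=0.9186
0.7347 < 0.9186 → Model B

Model B


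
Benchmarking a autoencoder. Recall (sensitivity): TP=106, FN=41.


Recall = TP/(TP+FN)
= 106/(106+41)
= 106/147 = 72.11%

72.11%


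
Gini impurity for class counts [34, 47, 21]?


Probabilities: [34/102, 47/102, 21/102] ≈ [0.3333, 0.4608, 0.2059]
Σpᵢ² = (1156 + 2209 + 441)/102² = 3806/10404
Gini = 1 - Σpᵢ² = 1 - 3806/10404 = 0.6342

0.6342


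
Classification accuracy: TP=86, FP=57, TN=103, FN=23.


Accuracy = (TP+TN)/(TP+TN+FP+FN)
= (86+103)/(269)
= 189/269 = 70.26%

70.26%


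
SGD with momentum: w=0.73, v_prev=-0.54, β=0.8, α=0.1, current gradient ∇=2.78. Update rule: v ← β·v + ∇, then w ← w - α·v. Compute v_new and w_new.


v_new = 0.8·-0.54 + 2.78 = -0.432 + 2.78 = 2.348
w_new = 0.73 - 0.1·2.348 = 0.73 - 0.2348 = 0.4952

v_new=2.348, w_new=0.4952


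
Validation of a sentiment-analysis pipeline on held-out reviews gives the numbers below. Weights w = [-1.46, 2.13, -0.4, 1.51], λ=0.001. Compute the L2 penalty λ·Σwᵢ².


‖w‖₂² = (-1.46)² + (2.13)² + (-0.4)² + (1.51)²
     = 2.1316 + 4.5369 + 0.16 + 2.2801
     = 9.1086
λ·‖w‖₂² = 0.001·9.1086 = 0.009109

0.009109


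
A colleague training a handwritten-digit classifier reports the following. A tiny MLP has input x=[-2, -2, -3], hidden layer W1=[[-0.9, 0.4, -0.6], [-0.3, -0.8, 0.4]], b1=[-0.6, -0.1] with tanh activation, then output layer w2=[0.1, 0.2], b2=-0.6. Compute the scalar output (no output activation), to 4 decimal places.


z1[0] = (-0.9)·(-2) + (0.4)·(-2) + (-0.6)·(-3) - 0.6 = 2.2
z1[1] = (-0.3)·(-2) + (-0.8)·(-2) + (0.4)·(-3) - 0.1 = 0.9
h = tanh(z1) = [0.9757, 0.7163]
output = (0.1)·(0.9757) + (0.2)·(0.7163) - 0.6 = -0.3592

-0.3592


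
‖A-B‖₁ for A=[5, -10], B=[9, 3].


d = |5-9| + |-10-3|
  = 4 + 13
  = 17

17


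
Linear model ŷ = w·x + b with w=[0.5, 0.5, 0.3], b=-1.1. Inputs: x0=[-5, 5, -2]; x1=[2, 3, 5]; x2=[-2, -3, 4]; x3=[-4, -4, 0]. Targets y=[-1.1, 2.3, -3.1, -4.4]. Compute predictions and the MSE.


ŷ0 = (0.5)·(-5) + (0.5)·(5) + (0.3)·(-2) - 1.1 = -1.7
ŷ1 = (0.5)·(2) + (0.5)·(3) + (0.3)·(5) - 1.1 = 2.9
ŷ2 = (0.5)·(-2) + (0.5)·(-3) + (0.3)·(4) - 1.1 = -2.4
ŷ3 = (0.5)·(-4) + (0.5)·(-4) + (0.3)·(0) - 1.1 = -5.1
errors² = [0.36, 0.36, 0.49, 0.49]
MSE = 1.7000/4 = 0.425

0.425


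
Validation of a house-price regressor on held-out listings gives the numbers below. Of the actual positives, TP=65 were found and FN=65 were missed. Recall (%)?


Recall = TP/(TP+FN)
= 65/(65+65)
= 65/130 = 50.0%

50.0%


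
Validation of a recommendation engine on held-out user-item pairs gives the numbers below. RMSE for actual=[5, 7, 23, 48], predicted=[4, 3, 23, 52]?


MSE = 33/4 = 8.25
RMSE = √(33/4) = 2.8723

2.8723


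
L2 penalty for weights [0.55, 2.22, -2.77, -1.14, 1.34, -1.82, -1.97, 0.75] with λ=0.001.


‖w‖₂² = (0.55)² + (2.22)² + (-2.77)² + (-1.14)² + (1.34)² + (-1.82)² + (-1.97)² + (0.75)²
     = 0.3025 + 4.9284 + 7.6729 + 1.2996 + 1.7956 + 3.3124 + 3.8809 + 0.5625
     = 23.7548
λ·‖w‖₂² = 0.001·23.7548 = 0.023755

0.023755


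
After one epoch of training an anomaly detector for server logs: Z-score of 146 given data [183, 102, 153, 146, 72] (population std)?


μ = 131.2, σ = 39.3314
z = (146 - 131.2)/39.3314 = 0.3763

0.3763


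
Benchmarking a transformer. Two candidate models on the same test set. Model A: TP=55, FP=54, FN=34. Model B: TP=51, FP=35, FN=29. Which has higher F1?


Model A: P=55/109=0.5046, R=55/89=0.618, F1=2PR/(P+R)=2TP/(2TP+FP+FN)=110/198=0.5556
Model B: P=51/86=0.593, R=51/80=0.6375, F1=2PR/(P+R)=2TP/(2TP+FP+FN)=102/166=0.6145
0.5556 < 0.6145 → Model B

Model B


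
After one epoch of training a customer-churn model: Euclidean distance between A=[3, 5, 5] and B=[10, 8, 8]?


d = √((3-10)² + (5-8)² + (5-8)²)
  = √(49 + 9 + 9)
  = √67 = 8.1854

8.1854


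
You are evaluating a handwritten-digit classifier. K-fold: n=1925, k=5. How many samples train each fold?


Fold size = 1925/5 = 385
Training per fold = 1925 - 385 = 1540

1540


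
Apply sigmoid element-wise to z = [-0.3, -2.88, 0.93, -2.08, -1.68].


σ(-0.3) = 1/(1+e^0.3) = 0.4256
σ(-2.88) = 1/(1+e^2.88) = 0.0532
σ(0.93) = 1/(1+e^-0.93) = 0.7171
σ(-2.08) = 1/(1+e^2.08) = 0.1111
σ(-1.68) = 1/(1+e^1.68) = 0.1571
result = [0.4256, 0.0532, 0.7171, 0.1111, 0.1571]

[0.4256, 0.0532, 0.7171, 0.1111, 0.1571]


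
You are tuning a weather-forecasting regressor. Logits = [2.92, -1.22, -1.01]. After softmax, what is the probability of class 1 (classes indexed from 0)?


Exponentials: e^2.92=18.5413, e^-1.22=0.2952, e^-1.01=0.3642
Sum = 19.2007
Softmax = [0.9657, 0.0154, 0.019]
p[1] = 0.2952/19.2007 = 0.0154

0.0154


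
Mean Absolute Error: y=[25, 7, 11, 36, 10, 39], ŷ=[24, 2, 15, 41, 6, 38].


Absolute errors: |25-24|=1, |7-2|=5, |11-15|=4, |36-41|=5, |10-6|=4, |39-38|=1
Sum = 20
MAE = 20/6 = 10/3

10/3


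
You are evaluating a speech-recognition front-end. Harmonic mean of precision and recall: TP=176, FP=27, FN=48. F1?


Precision = 176/203 = 0.867
Recall = 176/224 = 0.7857
F1 = 2·P·R/(P+R) = 2·TP/(2·TP+FP+FN) = 352/(352+27+48) = 352/427 = 0.8244

0.8244


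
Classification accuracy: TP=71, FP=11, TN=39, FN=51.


Accuracy = (TP+TN)/(TP+TN+FP+FN)
= (71+39)/(172)
= 110/172 = 63.95%

63.95%


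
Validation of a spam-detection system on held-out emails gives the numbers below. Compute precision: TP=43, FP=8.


Precision = TP/(TP+FP)
= 43/(43+8)
= 43/51 = 84.31%

84.31%


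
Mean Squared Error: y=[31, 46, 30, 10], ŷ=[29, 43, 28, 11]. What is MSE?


Squared errors: (31-29)²=4, (46-43)²=9, (30-28)²=4, (10-11)²=1
Sum = 18
MSE = 18/4 = 9/2

9/2


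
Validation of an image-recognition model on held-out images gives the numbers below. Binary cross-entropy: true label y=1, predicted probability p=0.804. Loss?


BCE = -[y·ln(p) + (1-y)·ln(1-p)]
= -1·ln(0.804) - 0
= -ln(0.804) = 0.2182

0.2182


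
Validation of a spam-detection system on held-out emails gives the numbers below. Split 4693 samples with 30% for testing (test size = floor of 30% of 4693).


Test = ⌊4693·30/100⌋ = 1407
Train = 4693 - 1407 = 3286

Train: 3286, Test: 1407


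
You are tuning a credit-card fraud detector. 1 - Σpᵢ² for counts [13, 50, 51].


Probabilities: [13/114, 50/114, 51/114] ≈ [0.114, 0.4386, 0.4474]
Σpᵢ² = (169 + 2500 + 2601)/114² = 5270/12996
Gini = 1 - Σpᵢ² = 1 - 5270/12996 = 0.5945

0.5945


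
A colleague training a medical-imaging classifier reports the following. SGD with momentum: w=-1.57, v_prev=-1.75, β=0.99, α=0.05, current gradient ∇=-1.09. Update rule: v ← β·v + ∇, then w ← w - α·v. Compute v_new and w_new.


v_new = 0.99·-1.75 - 1.09 = -1.7325 - 1.09 = -2.8225
w_new = -1.57 - 0.05·-2.8225 = -1.57 + 0.141125 = -1.428875

v_new=-2.8225, w_new=-1.428875


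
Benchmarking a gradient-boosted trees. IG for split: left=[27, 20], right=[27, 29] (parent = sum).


Parent = [54, 49], H_parent = 0.9983
H_left = 0.9839 (n=47), H_right = 0.9991 (n=56)
H_children = (47/103)·0.9839 + (56/103)·0.9991 = 0.9922
IG = 0.9983 - 0.9922 = 0.0061

0.0061


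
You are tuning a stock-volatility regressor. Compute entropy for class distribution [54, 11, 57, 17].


Probabilities: [54/139, 11/139, 57/139, 17/139] ≈ [0.3885, 0.0791, 0.4101, 0.1223]
H = -((54/139)·log₂(54/139) + (11/139)·log₂(11/139) + (57/139)·log₂(57/139) + (17/139)·log₂(17/139))
  = 1.7177 bits

1.7177 bits


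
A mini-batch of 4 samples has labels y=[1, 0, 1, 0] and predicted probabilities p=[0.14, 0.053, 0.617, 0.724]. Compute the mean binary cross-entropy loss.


L[0] = -ln(0.14) = 1.9661
L[1] = -ln(1-0.053) = -ln(0.947) = 0.0545
L[2] = -ln(0.617) = 0.4829
L[3] = -ln(1-0.724) = -ln(0.276) = 1.2874
mean = (1.9661 + 0.0545 + 0.4829 + 1.2874)/4 = 0.9477

0.9477


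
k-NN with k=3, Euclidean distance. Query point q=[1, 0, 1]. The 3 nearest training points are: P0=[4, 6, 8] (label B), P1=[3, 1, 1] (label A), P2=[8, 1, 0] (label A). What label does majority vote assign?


d(q,P0) = 9.6954  (label B)
d(q,P1) = 2.2361  (label A)
d(q,P2) = 7.1414  (label A)
Votes: A=2, B=1
Majority → A

A


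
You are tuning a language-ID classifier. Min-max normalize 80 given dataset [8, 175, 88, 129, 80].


min=8, max=175
(80-8)/(175-8) = 72/167 = 0.4311

0.4311


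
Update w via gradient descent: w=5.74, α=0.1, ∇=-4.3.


w_new = w - α·∇
= 5.74 - 0.1·-4.3
= 5.74 + 0.43
= 6.17

6.17


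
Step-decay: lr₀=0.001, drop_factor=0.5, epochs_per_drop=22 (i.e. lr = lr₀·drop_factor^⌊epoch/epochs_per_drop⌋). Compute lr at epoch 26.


n_drops = ⌊26/22⌋ = 1
lr = 0.001·0.5^1 = 0.001·0.5 = 0.0005

0.0005


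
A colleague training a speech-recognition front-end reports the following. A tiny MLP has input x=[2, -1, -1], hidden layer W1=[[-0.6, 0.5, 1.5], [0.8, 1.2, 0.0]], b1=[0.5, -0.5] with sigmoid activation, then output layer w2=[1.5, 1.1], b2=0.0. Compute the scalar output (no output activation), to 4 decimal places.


z1[0] = (-0.6)·(2) + (0.5)·(-1) + (1.5)·(-1) + 0.5 = -2.7
z1[1] = (0.8)·(2) + (1.2)·(-1) + (0.0)·(-1) - 0.5 = -0.1
h = sigmoid(z1) = [0.063, 0.475]
output = (1.5)·(0.063) + (1.1)·(0.475) + 0.0 = 0.617

0.617


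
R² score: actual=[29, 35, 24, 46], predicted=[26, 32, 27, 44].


ȳ = 33.5
SS_res = Σ(y-ŷ)² = 31
SS_tot = Σ(y-ȳ)² = 269
R² = 1 - SS_res/SS_tot = 1 - 0.1152 = 0.8848

0.8848


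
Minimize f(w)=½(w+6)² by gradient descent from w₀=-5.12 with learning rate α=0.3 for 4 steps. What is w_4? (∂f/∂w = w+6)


step 1: grad = -5.12+6 = 0.88; w = -5.12 - 0.3·(0.88) = -5.384
step 2: grad = -5.384+6 = 0.616; w = -5.384 - 0.3·(0.616) = -5.5688
step 3: grad = -5.5688+6 = 0.4312; w = -5.5688 - 0.3·(0.4312) = -5.69816
step 4: grad = -5.69816+6 = 0.30184; w = -5.69816 - 0.3·(0.30184) = -5.788712

-5.788712


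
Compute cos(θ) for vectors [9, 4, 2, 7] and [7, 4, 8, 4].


A·B = 9·7 + 4·4 + 2·8 + 7·4 = 123
‖A‖ = √150 = 12.2474, ‖B‖ = √145 = 12.0416
cos = 123/(√150·√145) = 123/√21750 = 0.834

0.834


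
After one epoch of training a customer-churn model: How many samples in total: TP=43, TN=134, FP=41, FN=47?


Total = TP + TN + FP + FN
= 43 + 134 + 41 + 47
= 265
(Predicted positive: 84, predicted negative: 181)

265


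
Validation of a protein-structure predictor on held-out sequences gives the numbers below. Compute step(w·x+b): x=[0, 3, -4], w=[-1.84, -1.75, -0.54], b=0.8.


z = (0)·(-1.84) + (3)·(-1.75) + (-4)·(-0.54) + 0.8
  = -2.29
step(z) = 0 (z<0)

0


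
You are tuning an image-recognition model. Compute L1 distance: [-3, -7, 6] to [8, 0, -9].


d = |-3-8| + |-7-0| + |6+ 9|
  = 11 + 7 + 15
  = 33

33


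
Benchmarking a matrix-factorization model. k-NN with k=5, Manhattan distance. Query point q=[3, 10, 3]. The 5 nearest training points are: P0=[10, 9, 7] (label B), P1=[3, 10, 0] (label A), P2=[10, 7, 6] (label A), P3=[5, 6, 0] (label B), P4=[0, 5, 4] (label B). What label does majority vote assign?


d(q,P0) = 12  (label B)
d(q,P1) = 3  (label A)
d(q,P2) = 13  (label A)
d(q,P3) = 9  (label B)
d(q,P4) = 9  (label B)
Votes: A=2, B=3
Majority → B

B


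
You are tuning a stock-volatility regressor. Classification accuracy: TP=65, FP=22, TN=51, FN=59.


Accuracy = (TP+TN)/(TP+TN+FP+FN)
= (65+51)/(197)
= 116/197 = 58.88%

58.88%


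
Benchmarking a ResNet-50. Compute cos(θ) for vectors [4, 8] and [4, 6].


A·B = 4·4 + 8·6 = 64
‖A‖ = √80 = 8.9443, ‖B‖ = √52 = 7.2111
cos = 64/(√80·√52) = 64/√4160 = 0.9923

0.9923


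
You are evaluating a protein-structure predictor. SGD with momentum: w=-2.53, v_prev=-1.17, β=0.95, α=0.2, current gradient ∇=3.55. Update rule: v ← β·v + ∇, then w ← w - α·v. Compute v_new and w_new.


v_new = 0.95·-1.17 + 3.55 = -1.1115 + 3.55 = 2.4385
w_new = -2.53 - 0.2·2.4385 = -2.53 - 0.4877 = -3.0177

v_new=2.4385, w_new=-3.0177


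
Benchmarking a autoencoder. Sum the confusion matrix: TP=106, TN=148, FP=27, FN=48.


Total = TP + TN + FP + FN
= 106 + 148 + 27 + 48
= 329
(Predicted positive: 133, predicted negative: 196)

329


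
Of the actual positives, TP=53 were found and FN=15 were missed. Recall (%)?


Recall = TP/(TP+FN)
= 53/(53+15)
= 53/68 = 77.94%

77.94%


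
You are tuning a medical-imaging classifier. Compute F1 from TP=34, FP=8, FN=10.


Precision = 34/42 = 0.8095
Recall = 34/44 = 0.7727
F1 = 2·P·R/(P+R) = 2·TP/(2·TP+FP+FN) = 68/(68+8+10) = 68/86 = 0.7907

0.7907


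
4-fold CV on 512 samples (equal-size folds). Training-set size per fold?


Fold size = 512/4 = 128
Training per fold = 512 - 128 = 384

384


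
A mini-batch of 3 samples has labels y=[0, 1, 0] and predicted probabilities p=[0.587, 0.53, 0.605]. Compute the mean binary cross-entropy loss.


L[0] = -ln(1-0.587) = -ln(0.413) = 0.8843
L[1] = -ln(0.53) = 0.6349
L[2] = -ln(1-0.605) = -ln(0.395) = 0.9289
mean = (0.8843 + 0.6349 + 0.9289)/3 = 0.816

0.816


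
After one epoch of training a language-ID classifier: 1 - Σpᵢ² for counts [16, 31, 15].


Probabilities: [16/62, 31/62, 15/62] ≈ [0.2581, 0.5, 0.2419]
Σpᵢ² = (256 + 961 + 225)/62² = 1442/3844
Gini = 1 - Σpᵢ² = 1 - 1442/3844 = 0.6249

0.6249


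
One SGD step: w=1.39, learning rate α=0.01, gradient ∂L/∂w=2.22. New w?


w_new = w - α·∇
= 1.39 - 0.01·2.22
= 1.39 - 0.0222
= 1.3678

1.3678


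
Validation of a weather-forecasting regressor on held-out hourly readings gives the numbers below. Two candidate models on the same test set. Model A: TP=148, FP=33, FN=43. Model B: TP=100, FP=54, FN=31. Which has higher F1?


Model A: P=148/181=0.8177, R=148/191=0.7749, F1=2PR/(P+R)=2TP/(2TP+FP+FN)=296/372=0.7957
Model B: P=100/154=0.6494, R=100/131=0.7634, F1=2PR/(P+R)=2TP/(2TP+FP+FN)=200/285=0.7018
0.7957 > 0.7018 → Model A

Model A


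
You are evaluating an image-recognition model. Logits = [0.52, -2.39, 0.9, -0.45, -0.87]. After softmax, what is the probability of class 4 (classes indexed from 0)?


Exponentials: e^0.52=1.682, e^-2.39=0.0916, e^0.9=2.4596, e^-0.45=0.6376, e^-0.87=0.419
Sum = 5.2898
Softmax = [0.318, 0.0173, 0.465, 0.1205, 0.0792]
p[4] = 0.419/5.2898 = 0.0792

0.0792


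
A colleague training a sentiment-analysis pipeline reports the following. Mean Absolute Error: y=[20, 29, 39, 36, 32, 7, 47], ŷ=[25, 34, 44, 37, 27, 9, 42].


Absolute errors: |20-25|=5, |29-34|=5, |39-44|=5, |36-37|=1, |32-27|=5, |7-9|=2, |47-42|=5
Sum = 28
MAE = 28/7 = 4

4


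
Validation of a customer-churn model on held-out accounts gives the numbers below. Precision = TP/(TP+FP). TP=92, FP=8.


Precision = TP/(TP+FP)
= 92/(92+8)
= 92/100 = 92.0%

92.0%


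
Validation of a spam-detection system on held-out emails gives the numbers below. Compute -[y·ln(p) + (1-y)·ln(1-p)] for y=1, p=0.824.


BCE = -[y·ln(p) + (1-y)·ln(1-p)]
= -1·ln(0.824) - 0
= -ln(0.824) = 0.1936

0.1936


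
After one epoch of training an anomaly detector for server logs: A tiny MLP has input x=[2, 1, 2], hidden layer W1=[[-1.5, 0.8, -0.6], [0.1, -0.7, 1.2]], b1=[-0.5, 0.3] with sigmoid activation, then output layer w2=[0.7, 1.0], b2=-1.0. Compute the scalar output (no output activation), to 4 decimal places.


z1[0] = (-1.5)·(2) + (0.8)·(1) + (-0.6)·(2) - 0.5 = -3.9
z1[1] = (0.1)·(2) + (-0.7)·(1) + (1.2)·(2) + 0.3 = 2.2
h = sigmoid(z1) = [0.0198, 0.9002]
output = (0.7)·(0.0198) + (1.0)·(0.9002) - 1.0 = -0.0859

-0.0859


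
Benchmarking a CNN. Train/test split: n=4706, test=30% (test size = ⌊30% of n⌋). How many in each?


Test = ⌊4706·30/100⌋ = 1411
Train = 4706 - 1411 = 3295

Train: 3295, Test: 1411


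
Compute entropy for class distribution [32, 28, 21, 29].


Probabilities: [32/110, 28/110, 21/110, 29/110] ≈ [0.2909, 0.2545, 0.1909, 0.2636]
H = -((32/110)·log₂(32/110) + (28/110)·log₂(28/110) + (21/110)·log₂(21/110) + (29/110)·log₂(29/110))
  = 1.9839 bits

1.9839 bits


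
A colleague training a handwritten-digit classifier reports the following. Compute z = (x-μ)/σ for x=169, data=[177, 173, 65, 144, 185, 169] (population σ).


μ = 152.1667, σ = 40.9814
z = (169 - 152.1667)/40.9814 = 0.4108

0.4108


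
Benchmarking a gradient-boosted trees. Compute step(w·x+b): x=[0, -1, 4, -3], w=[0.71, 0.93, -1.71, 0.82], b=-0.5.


z = (0)·(0.71) + (-1)·(0.93) + (4)·(-1.71) + (-3)·(0.82) - 0.5
  = -10.73
step(z) = 0 (z<0)

0


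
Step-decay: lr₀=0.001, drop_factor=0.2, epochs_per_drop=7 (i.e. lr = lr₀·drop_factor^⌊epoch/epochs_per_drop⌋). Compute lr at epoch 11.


n_drops = ⌊11/7⌋ = 1
lr = 0.001·0.2^1 = 0.001·0.2 = 0.0002

0.0002


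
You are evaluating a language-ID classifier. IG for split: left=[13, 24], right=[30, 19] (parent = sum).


Parent = [43, 43], H_parent = 1
H_left = 0.9353 (n=37), H_right = 0.9633 (n=49)
H_children = (37/86)·0.9353 + (49/86)·0.9633 = 0.9513
IG = 1 - 0.9513 = 0.0487

0.0487


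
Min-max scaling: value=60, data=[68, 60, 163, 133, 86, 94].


min=60, max=163
(60-60)/(163-60) = 0/103 = 0.0

0.0


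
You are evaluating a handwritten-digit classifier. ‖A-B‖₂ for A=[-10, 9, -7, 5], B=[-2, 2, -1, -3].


d = √((-10+ 2)² + (9-2)² + (-7+ 1)² + (5+ 3)²)
  = √(64 + 49 + 36 + 64)
  = √213 = 14.5945

14.5945


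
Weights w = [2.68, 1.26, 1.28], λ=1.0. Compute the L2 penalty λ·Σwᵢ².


‖w‖₂² = (2.68)² + (1.26)² + (1.28)²
     = 7.1824 + 1.5876 + 1.6384
     = 10.4084
λ·‖w‖₂² = 1.0·10.4084 = 10.4084

10.4084


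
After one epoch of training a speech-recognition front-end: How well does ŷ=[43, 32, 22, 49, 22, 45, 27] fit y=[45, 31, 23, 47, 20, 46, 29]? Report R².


ȳ = 34.4286
SS_res = Σ(y-ŷ)² = 19
SS_tot = Σ(y-ȳ)² = 783.71
R² = 1 - SS_res/SS_tot = 1 - 0.0242 = 0.9758

0.9758


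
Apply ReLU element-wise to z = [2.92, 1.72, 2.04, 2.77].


ReLU(2.92) = max(0, 2.92) = 2.92
ReLU(1.72) = max(0, 1.72) = 1.72
ReLU(2.04) = max(0, 2.04) = 2.04
ReLU(2.77) = max(0, 2.77) = 2.77
result = [2.92, 1.72, 2.04, 2.77]

[2.92, 1.72, 2.04, 2.77]


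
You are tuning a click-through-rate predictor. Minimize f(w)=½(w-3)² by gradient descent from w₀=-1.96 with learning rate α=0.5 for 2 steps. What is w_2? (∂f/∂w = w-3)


step 1: grad = -1.96-3 = -4.96; w = -1.96 - 0.5·(-4.96) = 0.52
step 2: grad = 0.52-3 = -2.48; w = 0.52 - 0.5·(-2.48) = 1.76

1.76


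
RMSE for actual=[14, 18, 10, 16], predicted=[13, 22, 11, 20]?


MSE = 34/4 = 8.5
RMSE = √(34/4) = 2.9155

2.9155


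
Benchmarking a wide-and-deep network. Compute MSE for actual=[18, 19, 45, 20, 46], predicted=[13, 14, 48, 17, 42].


Squared errors: (18-13)²=25, (19-14)²=25, (45-48)²=9, (20-17)²=9, (46-42)²=16
Sum = 84
MSE = 84/5 = 84/5

84/5


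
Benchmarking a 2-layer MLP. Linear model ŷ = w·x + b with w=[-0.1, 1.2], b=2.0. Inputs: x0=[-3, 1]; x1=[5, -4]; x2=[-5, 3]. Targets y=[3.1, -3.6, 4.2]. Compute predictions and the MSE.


ŷ0 = (-0.1)·(-3) + (1.2)·(1) + 2.0 = 3.5
ŷ1 = (-0.1)·(5) + (1.2)·(-4) + 2.0 = -3.3
ŷ2 = (-0.1)·(-5) + (1.2)·(3) + 2.0 = 6.1
errors² = [0.16, 0.09, 3.61]
MSE = 3.8600/3 = 1.2867

1.2867


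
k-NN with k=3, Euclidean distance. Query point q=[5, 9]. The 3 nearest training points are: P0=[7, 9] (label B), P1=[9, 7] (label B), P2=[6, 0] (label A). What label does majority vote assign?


d(q,P0) = 2.0  (label B)
d(q,P1) = 4.4721  (label B)
d(q,P2) = 9.0554  (label A)
Votes: A=1, B=2
Majority → B

B


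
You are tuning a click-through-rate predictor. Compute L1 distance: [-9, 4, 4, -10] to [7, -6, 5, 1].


d = |-9-7| + |4+ 6| + |4-5| + |-10-1|
  = 16 + 10 + 1 + 11
  = 38

38


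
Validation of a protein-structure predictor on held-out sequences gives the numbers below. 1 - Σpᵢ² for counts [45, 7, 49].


Probabilities: [45/101, 7/101, 49/101] ≈ [0.4455, 0.0693, 0.4851]
Σpᵢ² = (2025 + 49 + 2401)/101² = 4475/10201
Gini = 1 - Σpᵢ² = 1 - 4475/10201 = 0.5613

0.5613


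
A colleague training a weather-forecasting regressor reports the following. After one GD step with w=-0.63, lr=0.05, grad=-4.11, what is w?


w_new = w - α·∇
= -0.63 - 0.05·-4.11
= -0.63 + 0.2055
= -0.4245

-0.4245


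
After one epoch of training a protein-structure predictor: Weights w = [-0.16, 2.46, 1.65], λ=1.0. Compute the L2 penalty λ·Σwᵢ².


‖w‖₂² = (-0.16)² + (2.46)² + (1.65)²
     = 0.0256 + 6.0516 + 2.7225
     = 8.7997
λ·‖w‖₂² = 1.0·8.7997 = 8.7997

8.7997


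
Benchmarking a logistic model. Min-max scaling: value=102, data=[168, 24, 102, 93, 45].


min=24, max=168
(102-24)/(168-24) = 78/144 = 0.5417

0.5417


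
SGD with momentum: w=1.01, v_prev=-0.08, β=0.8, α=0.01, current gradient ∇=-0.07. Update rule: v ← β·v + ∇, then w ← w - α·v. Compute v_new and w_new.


v_new = 0.8·-0.08 - 0.07 = -0.064 - 0.07 = -0.134
w_new = 1.01 - 0.01·-0.134 = 1.01 + 0.00134 = 1.01134

v_new=-0.134, w_new=1.01134


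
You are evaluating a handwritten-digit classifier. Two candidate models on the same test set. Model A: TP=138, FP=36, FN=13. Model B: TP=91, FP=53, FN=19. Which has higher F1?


Model A: P=138/174=0.7931, R=138/151=0.9139, F1=2PR/(P+R)=2TP/(2TP+FP+FN)=276/325=0.8492
Model B: P=91/144=0.6319, R=91/110=0.8273, F1=2PR/(P+R)=2TP/(2TP+FP+FN)=182/254=0.7165
0.8492 > 0.7165 → Model A

Model A
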